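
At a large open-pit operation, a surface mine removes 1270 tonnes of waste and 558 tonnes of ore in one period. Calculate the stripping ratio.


Stripping ratio = waste tonnage / ore tonnage
= 1270 / 558
= 2.276

2.276


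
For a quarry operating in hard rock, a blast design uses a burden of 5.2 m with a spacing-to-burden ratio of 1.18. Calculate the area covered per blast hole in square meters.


First, find the spacing:
Spacing = burden * ratio = 5.2 * 1.18
= 6.136 m
Then, calculate the area:
Area = burden * spacing = 5.2 * 6.136
= 31.9072 m^2

31.9072 m^2


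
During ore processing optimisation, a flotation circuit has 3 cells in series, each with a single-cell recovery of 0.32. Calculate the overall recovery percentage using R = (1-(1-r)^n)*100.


68.5568%

Complement of single-cell recovery:
1 - r = 1 - 0.32 = 0.68
Raise to power n:
(1 - r)^3 = 0.68^3 = 0.314432
Overall recovery:
R = (1 - 0.314432) * 100
= 68.5568%


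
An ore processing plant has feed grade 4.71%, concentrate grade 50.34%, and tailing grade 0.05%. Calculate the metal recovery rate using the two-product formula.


99.0368%

Using the two-product formula:
R = 100 * c * (f - t) / (f * (c - t))
Numerator = 100 * 50.34 * (4.71 - 0.05)
= 100 * 50.34 * 4.66
= 23458.44
Denominator = 4.71 * (50.34 - 0.05)
= 4.71 * 50.29
= 236.8659
R = 23458.44 / 236.8659
= 99.0368%


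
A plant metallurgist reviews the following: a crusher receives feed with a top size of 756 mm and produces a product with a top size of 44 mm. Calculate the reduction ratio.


17.1818

Reduction ratio = feed size / product size
= 756 / 44
= 17.1818


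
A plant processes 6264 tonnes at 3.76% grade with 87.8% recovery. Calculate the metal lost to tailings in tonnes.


28.7342 tonnes

Total metal in feed:
= 6264 * 3.76 / 100 = 235.5264 tonnes
Metal recovered:
= 235.5264 * 87.8 / 100 = 206.7921792 tonnes
Metal lost to tailings:
= 235.5264 - 206.7921792
= 28.7342 tonnes


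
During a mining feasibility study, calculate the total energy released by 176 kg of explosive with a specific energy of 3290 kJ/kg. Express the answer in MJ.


Energy = mass * specific_energy / 1000
= 176 * 3290 / 1000
= 579040 / 1000
= 579.04 MJ

579.04 MJ


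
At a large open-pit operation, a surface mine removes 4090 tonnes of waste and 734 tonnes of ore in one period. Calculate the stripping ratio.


5.5722

Stripping ratio = waste tonnage / ore tonnage
= 4090 / 734
= 5.5722


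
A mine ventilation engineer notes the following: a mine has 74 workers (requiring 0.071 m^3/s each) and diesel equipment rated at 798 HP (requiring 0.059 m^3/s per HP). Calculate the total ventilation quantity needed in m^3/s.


Airflow for workers:
Q_people = 74 * 0.071 = 5.254 m^3/s
Airflow for diesel equipment:
Q_diesel = 798 * 0.059 = 47.082 m^3/s
Total ventilation:
Q_total = 5.254 + 47.082
= 52.336 m^3/s

52.336 m^3/s


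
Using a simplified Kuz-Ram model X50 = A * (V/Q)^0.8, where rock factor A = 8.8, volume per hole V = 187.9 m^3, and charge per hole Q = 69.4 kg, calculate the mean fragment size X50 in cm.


19.5225 cm

Compute V/Q:
V/Q = 187.9 / 69.4 = 2.707492795
Raise to the power 0.8:
(V/Q)^0.8 = 2.707492795^0.8 = 2.218471469
Multiply by A:
X50 = 8.8 * 2.218471469
= 19.5225 cm


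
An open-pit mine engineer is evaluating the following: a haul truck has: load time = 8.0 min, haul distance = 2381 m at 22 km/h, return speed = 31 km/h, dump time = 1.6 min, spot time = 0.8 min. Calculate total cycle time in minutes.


21.502 min

Convert haul speed to m/min: 22 * 1000/60 = 366.6666667 m/min
Haul time = 2381 / 366.6666667 = 6.493636364 min
Convert return speed to m/min: 31 * 1000/60 = 516.6666667 m/min
Return time = 2381 / 516.6666667 = 4.608387097 min
Total cycle time:
= 8.0 + 6.493636364 + 1.6 + 4.608387097 + 0.8
= 21.502 min


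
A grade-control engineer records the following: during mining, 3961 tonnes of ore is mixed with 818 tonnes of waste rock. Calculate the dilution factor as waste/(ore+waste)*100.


17.1166%

Total material = ore + waste
= 3961 + 818 = 4779 tonnes
Dilution = waste / total * 100
= 818 / 4779 * 100
= 0.1711655158 * 100
= 17.1166%


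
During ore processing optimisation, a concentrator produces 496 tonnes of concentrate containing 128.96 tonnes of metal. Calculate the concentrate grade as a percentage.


Grade = (metal in concentrate / concentrate mass) * 100
= (128.96 / 496) * 100
= 0.26 * 100
= 26.0%

26.0%


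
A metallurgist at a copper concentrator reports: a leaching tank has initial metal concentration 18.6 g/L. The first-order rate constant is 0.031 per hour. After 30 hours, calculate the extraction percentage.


Compute the exponent:
-k * t = -0.031 * 30 = -0.93
Remaining concentration:
C = 18.6 * exp(-0.93)
= 18.6 * 0.3945537104
= 7.338699013 g/L
Extracted = 18.6 - 7.338699013 = 11.26130099 g/L
Extraction % = 11.26130099 / 18.6 * 100
= 60.5446%

60.5446%


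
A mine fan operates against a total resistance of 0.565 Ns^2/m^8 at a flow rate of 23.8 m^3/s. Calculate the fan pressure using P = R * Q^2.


320.0386 Pa

Compute Q^2:
Q^2 = 23.8^2 = 566.44
Compute pressure:
P = R * Q^2 = 0.565 * 566.44
= 320.0386 Pa


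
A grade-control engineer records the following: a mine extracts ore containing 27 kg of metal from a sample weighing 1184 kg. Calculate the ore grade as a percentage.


2.2804%

Ore grade = (metal mass / ore mass) * 100
= (27 / 1184) * 100
= 0.02280405405 * 100
= 2.2804%


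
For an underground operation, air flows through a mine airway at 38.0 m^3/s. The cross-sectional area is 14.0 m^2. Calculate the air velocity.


2.7143 m/s

Velocity = flow rate / cross-sectional area
= 38.0 / 14.0
= 2.7143 m/s


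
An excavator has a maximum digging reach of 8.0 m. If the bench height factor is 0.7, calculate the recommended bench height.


5.6 m

Bench height = reach * factor
= 8.0 * 0.7
= 5.6 m


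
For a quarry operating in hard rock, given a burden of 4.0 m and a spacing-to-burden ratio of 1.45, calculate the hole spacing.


Spacing = burden * ratio
= 4.0 * 1.45
= 5.8 m

5.8 m


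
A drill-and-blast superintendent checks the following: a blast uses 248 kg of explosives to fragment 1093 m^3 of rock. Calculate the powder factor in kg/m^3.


Powder factor = explosive mass / rock volume
= 248 / 1093
= 0.2269 kg/m^3

0.2269 kg/m^3


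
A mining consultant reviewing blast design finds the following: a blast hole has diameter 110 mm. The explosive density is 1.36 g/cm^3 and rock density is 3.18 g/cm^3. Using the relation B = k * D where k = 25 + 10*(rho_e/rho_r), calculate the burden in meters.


3.2204 m

First, compute k:
rho_e / rho_r = 1.36 / 3.18 = 0.427672956
k = 25 + 10 * 0.427672956 = 29.27672956
Then, compute burden:
B = k * D / 1000 = 29.27672956 * 110 / 1000
= 3220.440252 / 1000
= 3.2204 m


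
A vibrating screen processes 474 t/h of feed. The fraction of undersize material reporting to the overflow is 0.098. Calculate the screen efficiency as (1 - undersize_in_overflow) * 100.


Screen efficiency = (1 - fraction of undersize in overflow) * 100
= (1 - 0.098) * 100
= 0.902 * 100
= 90.2%

90.2%


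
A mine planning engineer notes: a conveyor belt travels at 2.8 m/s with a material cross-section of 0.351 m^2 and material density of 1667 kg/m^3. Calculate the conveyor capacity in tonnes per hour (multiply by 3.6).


5897.9794 t/h

Volumetric flow = speed * area
= 2.8 * 0.351 = 0.9828 m^3/s
Mass flow = volumetric * density
= 0.9828 * 1667 = 1638.3276 kg/s
Convert to t/h: multiply by 3.6
Capacity = 1638.3276 * 3.6
= 5897.9794 t/h


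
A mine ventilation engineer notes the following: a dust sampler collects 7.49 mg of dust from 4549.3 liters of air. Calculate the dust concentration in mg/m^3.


Convert liters to m^3: 1 m^3 = 1000 L
Concentration = mass / volume * 1000
= 7.49 / 4549.3 * 1000
= 0.00164640714 * 1000
= 1.6464 mg/m^3

1.6464 mg/m^3


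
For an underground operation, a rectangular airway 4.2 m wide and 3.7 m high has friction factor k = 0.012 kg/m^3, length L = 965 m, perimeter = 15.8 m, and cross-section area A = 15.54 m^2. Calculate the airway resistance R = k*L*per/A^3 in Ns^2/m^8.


0.0488 Ns^2/m^8

Compute the numerator:
k * L * per = 0.012 * 965 * 15.8
= 182.964
Compute the denominator:
A^3 = 15.54^3 = 3752.779464
Resistance:
R = 182.964 / 3752.779464
= 0.0488 Ns^2/m^8


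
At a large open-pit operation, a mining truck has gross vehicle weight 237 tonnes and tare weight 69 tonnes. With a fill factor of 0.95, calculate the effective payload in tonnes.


Maximum payload = gross - tare
= 237 - 69 = 168 tonnes
Effective payload = max payload * fill factor
= 168 * 0.95
= 159.6 tonnes

159.6 tonnes


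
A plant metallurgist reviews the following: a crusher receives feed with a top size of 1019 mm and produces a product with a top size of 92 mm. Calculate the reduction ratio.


Reduction ratio = feed size / product size
= 1019 / 92
= 11.0761

11.0761


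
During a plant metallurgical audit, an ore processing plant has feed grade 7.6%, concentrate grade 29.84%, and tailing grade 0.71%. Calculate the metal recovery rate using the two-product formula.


Using the two-product formula:
R = 100 * c * (f - t) / (f * (c - t))
Numerator = 100 * 29.84 * (7.6 - 0.71)
= 100 * 29.84 * 6.89
= 20559.76
Denominator = 7.6 * (29.84 - 0.71)
= 7.6 * 29.13
= 221.388
R = 20559.76 / 221.388
= 92.8675%

92.8675%


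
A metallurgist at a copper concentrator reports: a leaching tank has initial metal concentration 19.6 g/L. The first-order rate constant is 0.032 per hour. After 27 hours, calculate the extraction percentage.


57.8527%

Compute the exponent:
-k * t = -0.032 * 27 = -0.864
Remaining concentration:
C = 19.6 * exp(-0.864)
= 19.6 * 0.4214728148
= 8.26086717 g/L
Extracted = 19.6 - 8.26086717 = 11.33913283 g/L
Extraction % = 11.33913283 / 19.6 * 100
= 57.8527%


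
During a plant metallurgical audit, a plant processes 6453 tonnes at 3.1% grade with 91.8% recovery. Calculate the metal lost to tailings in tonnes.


16.4035 tonnes

Total metal in feed:
= 6453 * 3.1 / 100 = 200.043 tonnes
Metal recovered:
= 200.043 * 91.8 / 100 = 183.639474 tonnes
Metal lost to tailings:
= 200.043 - 183.639474
= 16.4035 tonnes


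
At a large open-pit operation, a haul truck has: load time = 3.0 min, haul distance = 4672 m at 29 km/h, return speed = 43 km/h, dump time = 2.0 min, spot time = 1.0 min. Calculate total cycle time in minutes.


Convert haul speed to m/min: 29 * 1000/60 = 483.3333333 m/min
Haul time = 4672 / 483.3333333 = 9.666206897 min
Convert return speed to m/min: 43 * 1000/60 = 716.6666667 m/min
Return time = 4672 / 716.6666667 = 6.519069767 min
Total cycle time:
= 3.0 + 9.666206897 + 2.0 + 6.519069767 + 1.0
= 22.1853 min

22.1853 min


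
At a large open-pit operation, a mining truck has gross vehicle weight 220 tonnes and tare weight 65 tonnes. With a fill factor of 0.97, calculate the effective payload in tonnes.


150.35 tonnes

Maximum payload = gross - tare
= 220 - 65 = 155 tonnes
Effective payload = max payload * fill factor
= 155 * 0.97
= 150.35 tonnes


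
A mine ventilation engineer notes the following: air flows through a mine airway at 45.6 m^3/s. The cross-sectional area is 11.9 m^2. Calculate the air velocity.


Velocity = flow rate / cross-sectional area
= 45.6 / 11.9
= 3.8319 m/s

3.8319 m/s


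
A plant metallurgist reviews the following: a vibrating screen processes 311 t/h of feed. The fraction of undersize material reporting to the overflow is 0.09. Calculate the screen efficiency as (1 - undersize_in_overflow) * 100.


91.0%

Screen efficiency = (1 - fraction of undersize in overflow) * 100
= (1 - 0.09) * 100
= 0.91 * 100
= 91.0%


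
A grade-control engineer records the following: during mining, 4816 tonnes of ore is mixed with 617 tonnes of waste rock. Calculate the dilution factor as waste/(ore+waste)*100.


Total material = ore + waste
= 4816 + 617 = 5433 tonnes
Dilution = waste / total * 100
= 617 / 5433 * 100
= 0.1135652494 * 100
= 11.3565%

11.3565%


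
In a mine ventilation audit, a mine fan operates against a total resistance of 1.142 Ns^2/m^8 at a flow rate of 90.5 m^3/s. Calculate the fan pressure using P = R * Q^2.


Compute Q^2:
Q^2 = 90.5^2 = 8190.25
Compute pressure:
P = R * Q^2 = 1.142 * 8190.25
= 9353.2655 Pa

9353.2655 Pa


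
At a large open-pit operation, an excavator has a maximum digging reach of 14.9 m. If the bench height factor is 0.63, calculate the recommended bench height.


Bench height = reach * factor
= 14.9 * 0.63
= 9.387 m

9.387 m


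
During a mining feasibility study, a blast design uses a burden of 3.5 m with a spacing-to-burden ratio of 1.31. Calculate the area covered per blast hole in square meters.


First, find the spacing:
Spacing = burden * ratio = 3.5 * 1.31
= 4.585 m
Then, calculate the area:
Area = burden * spacing = 3.5 * 4.585
= 16.0475 m^2

16.0475 m^2


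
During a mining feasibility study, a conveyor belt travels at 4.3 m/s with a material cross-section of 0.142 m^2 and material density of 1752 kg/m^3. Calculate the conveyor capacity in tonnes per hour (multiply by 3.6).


3851.1763 t/h

Volumetric flow = speed * area
= 4.3 * 0.142 = 0.6106 m^3/s
Mass flow = volumetric * density
= 0.6106 * 1752 = 1069.7712 kg/s
Convert to t/h: multiply by 3.6
Capacity = 1069.7712 * 3.6
= 3851.1763 t/h


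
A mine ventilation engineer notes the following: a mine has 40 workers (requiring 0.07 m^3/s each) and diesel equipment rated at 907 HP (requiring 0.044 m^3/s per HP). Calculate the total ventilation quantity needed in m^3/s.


Airflow for workers:
Q_people = 40 * 0.07 = 2.8 m^3/s
Airflow for diesel equipment:
Q_diesel = 907 * 0.044 = 39.908 m^3/s
Total ventilation:
Q_total = 2.8 + 39.908
= 42.708 m^3/s

42.708 m^3/s


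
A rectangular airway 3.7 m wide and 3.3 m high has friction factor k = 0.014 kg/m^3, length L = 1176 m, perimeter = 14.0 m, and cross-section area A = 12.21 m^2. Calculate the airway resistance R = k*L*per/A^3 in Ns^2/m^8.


Compute the numerator:
k * L * per = 0.014 * 1176 * 14.0
= 230.496
Compute the denominator:
A^3 = 12.21^3 = 1820.316861
Resistance:
R = 230.496 / 1820.316861
= 0.1266 Ns^2/m^8

0.1266 Ns^2/m^8


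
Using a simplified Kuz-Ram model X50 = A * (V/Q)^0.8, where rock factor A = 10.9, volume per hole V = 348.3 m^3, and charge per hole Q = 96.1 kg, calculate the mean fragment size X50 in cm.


Compute V/Q:
V/Q = 348.3 / 96.1 = 3.624349636
Raise to the power 0.8:
(V/Q)^0.8 = 3.624349636^0.8 = 2.801457701
Multiply by A:
X50 = 10.9 * 2.801457701
= 30.5359 cm

30.5359 cm


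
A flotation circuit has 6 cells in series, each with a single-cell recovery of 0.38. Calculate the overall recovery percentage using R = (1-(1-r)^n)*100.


Complement of single-cell recovery:
1 - r = 1 - 0.38 = 0.62
Raise to power n:
(1 - r)^6 = 0.62^6 = 0.05680023558
Overall recovery:
R = (1 - 0.05680023558) * 100
= 94.32%

94.32%


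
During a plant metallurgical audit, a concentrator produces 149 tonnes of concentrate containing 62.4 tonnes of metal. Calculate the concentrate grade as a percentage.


41.8792%

Grade = (metal in concentrate / concentrate mass) * 100
= (62.4 / 149) * 100
= 0.4187919463 * 100
= 41.8792%


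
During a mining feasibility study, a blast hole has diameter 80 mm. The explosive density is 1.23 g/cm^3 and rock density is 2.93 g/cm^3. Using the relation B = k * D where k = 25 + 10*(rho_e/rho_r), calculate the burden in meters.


First, compute k:
rho_e / rho_r = 1.23 / 2.93 = 0.4197952218
k = 25 + 10 * 0.4197952218 = 29.19795222
Then, compute burden:
B = k * D / 1000 = 29.19795222 * 80 / 1000
= 2335.836177 / 1000
= 2.3358 m

2.3358 m


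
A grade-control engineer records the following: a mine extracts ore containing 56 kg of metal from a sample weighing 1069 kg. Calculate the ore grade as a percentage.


5.2385%

Ore grade = (metal mass / ore mass) * 100
= (56 / 1069) * 100
= 0.05238540692 * 100
= 5.2385%


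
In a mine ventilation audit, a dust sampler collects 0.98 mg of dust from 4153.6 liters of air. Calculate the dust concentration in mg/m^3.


Convert liters to m^3: 1 m^3 = 1000 L
Concentration = mass / volume * 1000
= 0.98 / 4153.6 * 1000
= 0.0002359399076 * 1000
= 0.2359 mg/m^3

0.2359 mg/m^3


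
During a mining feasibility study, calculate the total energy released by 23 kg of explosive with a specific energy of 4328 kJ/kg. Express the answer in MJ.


Energy = mass * specific_energy / 1000
= 23 * 4328 / 1000
= 99544 / 1000
= 99.544 MJ

99.544 MJ


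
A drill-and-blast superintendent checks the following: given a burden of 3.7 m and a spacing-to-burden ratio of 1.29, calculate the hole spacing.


4.773 m

Spacing = burden * ratio
= 3.7 * 1.29
= 4.773 m


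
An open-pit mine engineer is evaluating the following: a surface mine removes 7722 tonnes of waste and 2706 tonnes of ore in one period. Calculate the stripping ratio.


Stripping ratio = waste tonnage / ore tonnage
= 7722 / 2706
= 2.8537

2.8537


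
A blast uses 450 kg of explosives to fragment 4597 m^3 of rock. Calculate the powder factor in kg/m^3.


0.0979 kg/m^3

Powder factor = explosive mass / rock volume
= 450 / 4597
= 0.0979 kg/m^3


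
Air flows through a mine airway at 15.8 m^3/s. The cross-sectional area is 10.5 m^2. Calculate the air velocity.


1.5048 m/s

Velocity = flow rate / cross-sectional area
= 15.8 / 10.5
= 1.5048 m/s


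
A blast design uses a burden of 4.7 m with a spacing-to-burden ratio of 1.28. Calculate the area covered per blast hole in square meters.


28.2752 m^2

First, find the spacing:
Spacing = burden * ratio = 4.7 * 1.28
= 6.016 m
Then, calculate the area:
Area = burden * spacing = 4.7 * 6.016
= 28.2752 m^2


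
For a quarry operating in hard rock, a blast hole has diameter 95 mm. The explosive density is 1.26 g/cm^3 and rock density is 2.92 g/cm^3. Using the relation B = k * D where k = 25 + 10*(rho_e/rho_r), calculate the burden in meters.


First, compute k:
rho_e / rho_r = 1.26 / 2.92 = 0.4315068493
k = 25 + 10 * 0.4315068493 = 29.31506849
Then, compute burden:
B = k * D / 1000 = 29.31506849 * 95 / 1000
= 2784.931507 / 1000
= 2.7849 m

2.7849 m


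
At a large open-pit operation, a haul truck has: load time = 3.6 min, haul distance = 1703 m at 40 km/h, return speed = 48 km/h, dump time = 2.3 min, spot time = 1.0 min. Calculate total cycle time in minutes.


Convert haul speed to m/min: 40 * 1000/60 = 666.6666667 m/min
Haul time = 1703 / 666.6666667 = 2.5545 min
Convert return speed to m/min: 48 * 1000/60 = 800 m/min
Return time = 1703 / 800 = 2.12875 min
Total cycle time:
= 3.6 + 2.5545 + 2.3 + 2.12875 + 1.0
= 11.5833 min

11.5833 min


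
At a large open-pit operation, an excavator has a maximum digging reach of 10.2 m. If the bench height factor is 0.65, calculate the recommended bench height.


Bench height = reach * factor
= 10.2 * 0.65
= 6.63 m

6.63 m


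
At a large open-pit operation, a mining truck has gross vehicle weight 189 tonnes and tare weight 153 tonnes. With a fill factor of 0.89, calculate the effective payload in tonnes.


32.04 tonnes

Maximum payload = gross - tare
= 189 - 153 = 36 tonnes
Effective payload = max payload * fill factor
= 36 * 0.89
= 32.04 tonnes


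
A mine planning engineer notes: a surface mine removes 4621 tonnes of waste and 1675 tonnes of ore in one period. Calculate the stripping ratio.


Stripping ratio = waste tonnage / ore tonnage
= 4621 / 1675
= 2.7588

2.7588


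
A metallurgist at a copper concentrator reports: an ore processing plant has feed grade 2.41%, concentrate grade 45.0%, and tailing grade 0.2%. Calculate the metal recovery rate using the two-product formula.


92.1106%

Using the two-product formula:
R = 100 * c * (f - t) / (f * (c - t))
Numerator = 100 * 45.0 * (2.41 - 0.2)
= 100 * 45.0 * 2.21
= 9945.0
Denominator = 2.41 * (45.0 - 0.2)
= 2.41 * 44.8
= 107.968
R = 9945.0 / 107.968
= 92.1106%


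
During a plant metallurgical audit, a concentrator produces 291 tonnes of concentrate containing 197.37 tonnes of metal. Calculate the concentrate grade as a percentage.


67.8247%

Grade = (metal in concentrate / concentrate mass) * 100
= (197.37 / 291) * 100
= 0.6782474227 * 100
= 67.8247%


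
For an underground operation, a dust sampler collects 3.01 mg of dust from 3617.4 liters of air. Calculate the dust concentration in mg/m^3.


0.8321 mg/m^3

Convert liters to m^3: 1 m^3 = 1000 L
Concentration = mass / volume * 1000
= 3.01 / 3617.4 * 1000
= 0.0008320893459 * 1000
= 0.8321 mg/m^3


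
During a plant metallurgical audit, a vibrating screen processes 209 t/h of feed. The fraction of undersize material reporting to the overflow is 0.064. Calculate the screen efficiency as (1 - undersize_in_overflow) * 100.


93.6%

Screen efficiency = (1 - fraction of undersize in overflow) * 100
= (1 - 0.064) * 100
= 0.936 * 100
= 93.6%


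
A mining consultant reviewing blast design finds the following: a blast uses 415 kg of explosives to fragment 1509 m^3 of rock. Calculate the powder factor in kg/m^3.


Powder factor = explosive mass / rock volume
= 415 / 1509
= 0.275 kg/m^3

0.275 kg/m^3


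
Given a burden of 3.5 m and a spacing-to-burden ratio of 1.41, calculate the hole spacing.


4.935 m

Spacing = burden * ratio
= 3.5 * 1.41
= 4.935 m


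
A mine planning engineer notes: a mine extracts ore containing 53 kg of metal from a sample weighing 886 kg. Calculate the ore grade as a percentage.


5.9819%

Ore grade = (metal mass / ore mass) * 100
= (53 / 886) * 100
= 0.05981941309 * 100
= 5.9819%


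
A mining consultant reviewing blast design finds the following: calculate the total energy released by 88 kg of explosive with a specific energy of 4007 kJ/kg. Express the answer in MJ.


352.616 MJ

Energy = mass * specific_energy / 1000
= 88 * 4007 / 1000
= 352616 / 1000
= 352.616 MJ


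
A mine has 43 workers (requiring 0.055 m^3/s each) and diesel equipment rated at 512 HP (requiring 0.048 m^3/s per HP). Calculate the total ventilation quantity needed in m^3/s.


26.941 m^3/s

Airflow for workers:
Q_people = 43 * 0.055 = 2.365 m^3/s
Airflow for diesel equipment:
Q_diesel = 512 * 0.048 = 24.576 m^3/s
Total ventilation:
Q_total = 2.365 + 24.576
= 26.941 m^3/s


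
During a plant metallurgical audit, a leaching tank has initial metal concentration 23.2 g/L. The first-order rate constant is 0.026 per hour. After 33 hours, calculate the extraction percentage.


Compute the exponent:
-k * t = -0.026 * 33 = -0.858
Remaining concentration:
C = 23.2 * exp(-0.858)
= 23.2 * 0.4240092534
= 9.837014678 g/L
Extracted = 23.2 - 9.837014678 = 13.36298532 g/L
Extraction % = 13.36298532 / 23.2 * 100
= 57.5991%

57.5991%


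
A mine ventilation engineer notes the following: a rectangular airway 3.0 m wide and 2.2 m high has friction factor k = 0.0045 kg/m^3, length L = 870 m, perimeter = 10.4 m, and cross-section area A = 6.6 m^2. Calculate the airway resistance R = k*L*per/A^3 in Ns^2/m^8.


0.1416 Ns^2/m^8

Compute the numerator:
k * L * per = 0.0045 * 870 * 10.4
= 40.716
Compute the denominator:
A^3 = 6.6^3 = 287.496
Resistance:
R = 40.716 / 287.496
= 0.1416 Ns^2/m^8


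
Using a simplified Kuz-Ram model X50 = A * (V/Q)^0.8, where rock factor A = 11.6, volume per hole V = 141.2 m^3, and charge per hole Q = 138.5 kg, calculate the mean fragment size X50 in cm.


11.7806 cm

Compute V/Q:
V/Q = 141.2 / 138.5 = 1.019494585
Raise to the power 0.8:
(V/Q)^0.8 = 1.019494585^0.8 = 1.015565499
Multiply by A:
X50 = 11.6 * 1.015565499
= 11.7806 cm


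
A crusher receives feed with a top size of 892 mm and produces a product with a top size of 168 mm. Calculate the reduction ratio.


Reduction ratio = feed size / product size
= 892 / 168
= 5.3095

5.3095


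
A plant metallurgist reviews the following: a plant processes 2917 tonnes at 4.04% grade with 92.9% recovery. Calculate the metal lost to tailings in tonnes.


8.3671 tonnes

Total metal in feed:
= 2917 * 4.04 / 100 = 117.8468 tonnes
Metal recovered:
= 117.8468 * 92.9 / 100 = 109.4796772 tonnes
Metal lost to tailings:
= 117.8468 - 109.4796772
= 8.3671 tonnes


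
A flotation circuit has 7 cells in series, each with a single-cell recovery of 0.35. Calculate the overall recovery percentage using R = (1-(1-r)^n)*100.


95.0978%

Complement of single-cell recovery:
1 - r = 1 - 0.35 = 0.65
Raise to power n:
(1 - r)^7 = 0.65^7 = 0.04902227891
Overall recovery:
R = (1 - 0.04902227891) * 100
= 95.0978%


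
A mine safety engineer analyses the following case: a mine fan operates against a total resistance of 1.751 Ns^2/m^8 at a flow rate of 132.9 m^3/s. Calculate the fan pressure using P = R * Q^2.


30926.8799 Pa

Compute Q^2:
Q^2 = 132.9^2 = 17662.41
Compute pressure:
P = R * Q^2 = 1.751 * 17662.41
= 30926.8799 Pa


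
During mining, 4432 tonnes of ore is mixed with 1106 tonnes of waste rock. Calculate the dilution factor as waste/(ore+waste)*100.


19.9711%

Total material = ore + waste
= 4432 + 1106 = 5538 tonnes
Dilution = waste / total * 100
= 1106 / 5538 * 100
= 0.199711087 * 100
= 19.9711%


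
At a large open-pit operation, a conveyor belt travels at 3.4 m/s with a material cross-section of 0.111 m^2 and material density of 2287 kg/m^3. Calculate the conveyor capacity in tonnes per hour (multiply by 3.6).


3107.2097 t/h

Volumetric flow = speed * area
= 3.4 * 0.111 = 0.3774 m^3/s
Mass flow = volumetric * density
= 0.3774 * 2287 = 863.1138 kg/s
Convert to t/h: multiply by 3.6
Capacity = 863.1138 * 3.6
= 3107.2097 t/h


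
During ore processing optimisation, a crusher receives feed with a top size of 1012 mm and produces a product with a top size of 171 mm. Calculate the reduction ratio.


5.9181

Reduction ratio = feed size / product size
= 1012 / 171
= 5.9181


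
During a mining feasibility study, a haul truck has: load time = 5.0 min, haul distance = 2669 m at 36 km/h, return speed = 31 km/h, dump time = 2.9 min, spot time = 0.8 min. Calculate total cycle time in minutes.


18.3141 min

Convert haul speed to m/min: 36 * 1000/60 = 600 m/min
Haul time = 2669 / 600 = 4.448333333 min
Convert return speed to m/min: 31 * 1000/60 = 516.6666667 m/min
Return time = 2669 / 516.6666667 = 5.165806452 min
Total cycle time:
= 5.0 + 4.448333333 + 2.9 + 5.165806452 + 0.8
= 18.3141 min


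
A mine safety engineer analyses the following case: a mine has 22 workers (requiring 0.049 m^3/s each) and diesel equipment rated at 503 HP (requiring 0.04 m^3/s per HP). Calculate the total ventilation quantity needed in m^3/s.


21.198 m^3/s

Airflow for workers:
Q_people = 22 * 0.049 = 1.078 m^3/s
Airflow for diesel equipment:
Q_diesel = 503 * 0.04 = 20.12 m^3/s
Total ventilation:
Q_total = 1.078 + 20.12
= 21.198 m^3/s


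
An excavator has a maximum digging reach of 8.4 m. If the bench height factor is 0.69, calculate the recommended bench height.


Bench height = reach * factor
= 8.4 * 0.69
= 5.796 m

5.796 m


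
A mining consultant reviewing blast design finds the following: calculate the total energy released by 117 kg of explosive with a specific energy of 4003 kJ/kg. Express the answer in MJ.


Energy = mass * specific_energy / 1000
= 117 * 4003 / 1000
= 468351 / 1000
= 468.351 MJ

468.351 MJ


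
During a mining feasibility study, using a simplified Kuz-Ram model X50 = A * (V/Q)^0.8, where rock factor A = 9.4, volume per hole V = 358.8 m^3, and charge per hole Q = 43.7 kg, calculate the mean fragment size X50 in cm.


Compute V/Q:
V/Q = 358.8 / 43.7 = 8.210526316
Raise to the power 0.8:
(V/Q)^0.8 = 8.210526316^0.8 = 5.388858721
Multiply by A:
X50 = 9.4 * 5.388858721
= 50.6553 cm

50.6553 cm


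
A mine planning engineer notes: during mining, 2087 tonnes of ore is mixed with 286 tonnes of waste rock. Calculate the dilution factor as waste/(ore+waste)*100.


12.0523%

Total material = ore + waste
= 2087 + 286 = 2373 tonnes
Dilution = waste / total * 100
= 286 / 2373 * 100
= 0.1205225453 * 100
= 12.0523%


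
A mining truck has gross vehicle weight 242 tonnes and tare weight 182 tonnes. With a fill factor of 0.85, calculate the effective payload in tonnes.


51.0 tonnes

Maximum payload = gross - tare
= 242 - 182 = 60 tonnes
Effective payload = max payload * fill factor
= 60 * 0.85
= 51.0 tonnes


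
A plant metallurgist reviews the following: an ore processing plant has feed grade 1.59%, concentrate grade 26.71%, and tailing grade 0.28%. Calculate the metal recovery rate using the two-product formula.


83.2628%

Using the two-product formula:
R = 100 * c * (f - t) / (f * (c - t))
Numerator = 100 * 26.71 * (1.59 - 0.28)
= 100 * 26.71 * 1.31
= 3499.01
Denominator = 1.59 * (26.71 - 0.28)
= 1.59 * 26.43
= 42.0237
R = 3499.01 / 42.0237
= 83.2628%


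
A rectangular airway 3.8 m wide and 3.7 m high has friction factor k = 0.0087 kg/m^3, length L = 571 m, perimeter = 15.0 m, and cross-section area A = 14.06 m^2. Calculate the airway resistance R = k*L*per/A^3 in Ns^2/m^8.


Compute the numerator:
k * L * per = 0.0087 * 571 * 15.0
= 74.5155
Compute the denominator:
A^3 = 14.06^3 = 2779.431416
Resistance:
R = 74.5155 / 2779.431416
= 0.0268 Ns^2/m^8

0.0268 Ns^2/m^8


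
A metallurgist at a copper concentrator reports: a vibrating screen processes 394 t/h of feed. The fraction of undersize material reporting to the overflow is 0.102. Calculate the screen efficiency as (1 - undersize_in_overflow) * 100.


Screen efficiency = (1 - fraction of undersize in overflow) * 100
= (1 - 0.102) * 100
= 0.898 * 100
= 89.8%

89.8%


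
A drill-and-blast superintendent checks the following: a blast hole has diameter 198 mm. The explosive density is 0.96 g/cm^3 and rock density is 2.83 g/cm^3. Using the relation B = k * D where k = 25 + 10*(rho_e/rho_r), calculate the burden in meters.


First, compute k:
rho_e / rho_r = 0.96 / 2.83 = 0.3392226148
k = 25 + 10 * 0.3392226148 = 28.39222615
Then, compute burden:
B = k * D / 1000 = 28.39222615 * 198 / 1000
= 5621.660777 / 1000
= 5.6217 m

5.6217 m


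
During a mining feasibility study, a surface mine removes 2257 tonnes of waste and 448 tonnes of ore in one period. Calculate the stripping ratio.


5.0379

Stripping ratio = waste tonnage / ore tonnage
= 2257 / 448
= 5.0379


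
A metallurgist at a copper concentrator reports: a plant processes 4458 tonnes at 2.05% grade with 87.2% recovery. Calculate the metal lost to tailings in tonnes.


11.6978 tonnes

Total metal in feed:
= 4458 * 2.05 / 100 = 91.389 tonnes
Metal recovered:
= 91.389 * 87.2 / 100 = 79.691208 tonnes
Metal lost to tailings:
= 91.389 - 79.691208
= 11.6978 tonnes


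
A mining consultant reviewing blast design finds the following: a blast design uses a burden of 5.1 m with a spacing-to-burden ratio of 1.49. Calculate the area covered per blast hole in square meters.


First, find the spacing:
Spacing = burden * ratio = 5.1 * 1.49
= 7.599 m
Then, calculate the area:
Area = burden * spacing = 5.1 * 7.599
= 38.7549 m^2

38.7549 m^2


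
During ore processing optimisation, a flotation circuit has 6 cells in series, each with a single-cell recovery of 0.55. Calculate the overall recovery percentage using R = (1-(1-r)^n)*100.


99.1696%

Complement of single-cell recovery:
1 - r = 1 - 0.55 = 0.45
Raise to power n:
(1 - r)^6 = 0.45^6 = 0.008303765625
Overall recovery:
R = (1 - 0.008303765625) * 100
= 99.1696%


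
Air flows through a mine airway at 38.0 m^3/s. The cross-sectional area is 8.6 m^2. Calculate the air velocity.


Velocity = flow rate / cross-sectional area
= 38.0 / 8.6
= 4.4186 m/s

4.4186 m/s


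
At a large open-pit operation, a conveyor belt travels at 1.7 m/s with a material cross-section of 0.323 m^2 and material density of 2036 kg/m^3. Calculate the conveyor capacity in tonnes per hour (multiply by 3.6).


Volumetric flow = speed * area
= 1.7 * 0.323 = 0.5491 m^3/s
Mass flow = volumetric * density
= 0.5491 * 2036 = 1117.9676 kg/s
Convert to t/h: multiply by 3.6
Capacity = 1117.9676 * 3.6
= 4024.6834 t/h

4024.6834 t/h


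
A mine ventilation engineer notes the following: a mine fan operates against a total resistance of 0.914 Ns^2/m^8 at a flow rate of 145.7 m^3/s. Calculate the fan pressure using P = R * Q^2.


Compute Q^2:
Q^2 = 145.7^2 = 21228.49
Compute pressure:
P = R * Q^2 = 0.914 * 21228.49
= 19402.8399 Pa

19402.8399 Pa


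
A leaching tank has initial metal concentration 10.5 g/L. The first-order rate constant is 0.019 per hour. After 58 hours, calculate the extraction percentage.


Compute the exponent:
-k * t = -0.019 * 58 = -1.102
Remaining concentration:
C = 10.5 * exp(-1.102)
= 10.5 * 0.3322060068
= 3.488163072 g/L
Extracted = 10.5 - 3.488163072 = 7.011836928 g/L
Extraction % = 7.011836928 / 10.5 * 100
= 66.7794%

66.7794%


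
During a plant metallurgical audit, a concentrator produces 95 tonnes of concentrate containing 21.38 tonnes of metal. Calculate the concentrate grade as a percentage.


22.5053%

Grade = (metal in concentrate / concentrate mass) * 100
= (21.38 / 95) * 100
= 0.2250526316 * 100
= 22.5053%


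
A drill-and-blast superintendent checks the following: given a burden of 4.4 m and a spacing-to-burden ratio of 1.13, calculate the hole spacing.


4.972 m

Spacing = burden * ratio
= 4.4 * 1.13
= 4.972 m


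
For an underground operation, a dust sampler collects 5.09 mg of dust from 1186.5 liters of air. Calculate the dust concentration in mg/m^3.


Convert liters to m^3: 1 m^3 = 1000 L
Concentration = mass / volume * 1000
= 5.09 / 1186.5 * 1000
= 0.004289928361 * 1000
= 4.2899 mg/m^3

4.2899 mg/m^3


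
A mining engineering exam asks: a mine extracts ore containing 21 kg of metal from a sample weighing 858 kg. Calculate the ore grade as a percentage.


Ore grade = (metal mass / ore mass) * 100
= (21 / 858) * 100
= 0.02447552448 * 100
= 2.4476%

2.4476%


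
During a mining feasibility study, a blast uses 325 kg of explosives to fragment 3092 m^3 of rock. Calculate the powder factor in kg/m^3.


0.1051 kg/m^3

Powder factor = explosive mass / rock volume
= 325 / 3092
= 0.1051 kg/m^3


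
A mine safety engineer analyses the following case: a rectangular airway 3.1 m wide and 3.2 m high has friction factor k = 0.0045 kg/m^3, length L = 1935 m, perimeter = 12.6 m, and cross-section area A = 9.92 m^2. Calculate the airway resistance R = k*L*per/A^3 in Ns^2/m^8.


Compute the numerator:
k * L * per = 0.0045 * 1935 * 12.6
= 109.7145
Compute the denominator:
A^3 = 9.92^3 = 976.191488
Resistance:
R = 109.7145 / 976.191488
= 0.1124 Ns^2/m^8

0.1124 Ns^2/m^8


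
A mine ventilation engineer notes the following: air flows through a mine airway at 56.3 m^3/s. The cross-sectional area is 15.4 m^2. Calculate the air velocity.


3.6558 m/s

Velocity = flow rate / cross-sectional area
= 56.3 / 15.4
= 3.6558 m/s


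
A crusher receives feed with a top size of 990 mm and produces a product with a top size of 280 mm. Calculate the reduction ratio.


3.5357

Reduction ratio = feed size / product size
= 990 / 280
= 3.5357


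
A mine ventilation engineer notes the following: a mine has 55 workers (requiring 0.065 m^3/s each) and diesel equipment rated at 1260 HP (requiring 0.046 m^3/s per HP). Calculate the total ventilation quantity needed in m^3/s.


Airflow for workers:
Q_people = 55 * 0.065 = 3.575 m^3/s
Airflow for diesel equipment:
Q_diesel = 1260 * 0.046 = 57.96 m^3/s
Total ventilation:
Q_total = 3.575 + 57.96
= 61.535 m^3/s

61.535 m^3/s


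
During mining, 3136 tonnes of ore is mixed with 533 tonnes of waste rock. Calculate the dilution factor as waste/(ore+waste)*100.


14.5271%

Total material = ore + waste
= 3136 + 533 = 3669 tonnes
Dilution = waste / total * 100
= 533 / 3669 * 100
= 0.1452711911 * 100
= 14.5271%


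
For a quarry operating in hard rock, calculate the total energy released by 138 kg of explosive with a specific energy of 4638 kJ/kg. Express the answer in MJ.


Energy = mass * specific_energy / 1000
= 138 * 4638 / 1000
= 640044 / 1000
= 640.044 MJ

640.044 MJ


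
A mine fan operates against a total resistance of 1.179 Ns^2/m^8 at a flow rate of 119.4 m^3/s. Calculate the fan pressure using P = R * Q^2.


Compute Q^2:
Q^2 = 119.4^2 = 14256.36
Compute pressure:
P = R * Q^2 = 1.179 * 14256.36
= 16808.2484 Pa

16808.2484 Pa


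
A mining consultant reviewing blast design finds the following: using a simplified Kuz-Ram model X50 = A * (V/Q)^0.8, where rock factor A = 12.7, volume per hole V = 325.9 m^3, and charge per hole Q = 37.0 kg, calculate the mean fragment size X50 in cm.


72.3952 cm

Compute V/Q:
V/Q = 325.9 / 37.0 = 8.808108108
Raise to the power 0.8:
(V/Q)^0.8 = 8.808108108^0.8 = 5.700410208
Multiply by A:
X50 = 12.7 * 5.700410208
= 72.3952 cm


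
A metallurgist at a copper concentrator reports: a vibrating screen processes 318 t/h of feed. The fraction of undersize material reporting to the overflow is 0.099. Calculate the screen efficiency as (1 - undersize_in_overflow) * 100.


90.1%

Screen efficiency = (1 - fraction of undersize in overflow) * 100
= (1 - 0.099) * 100
= 0.901 * 100
= 90.1%


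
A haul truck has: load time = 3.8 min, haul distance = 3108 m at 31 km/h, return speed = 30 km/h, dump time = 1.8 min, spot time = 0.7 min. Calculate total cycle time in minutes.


18.5315 min

Convert haul speed to m/min: 31 * 1000/60 = 516.6666667 m/min
Haul time = 3108 / 516.6666667 = 6.015483871 min
Convert return speed to m/min: 30 * 1000/60 = 500 m/min
Return time = 3108 / 500 = 6.216 min
Total cycle time:
= 3.8 + 6.015483871 + 1.8 + 6.216 + 0.7
= 18.5315 min


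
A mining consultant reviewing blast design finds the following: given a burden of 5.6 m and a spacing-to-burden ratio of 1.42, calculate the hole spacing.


7.952 m

Spacing = burden * ratio
= 5.6 * 1.42
= 7.952 m


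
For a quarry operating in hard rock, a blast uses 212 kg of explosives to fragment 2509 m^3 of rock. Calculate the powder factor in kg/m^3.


Powder factor = explosive mass / rock volume
= 212 / 2509
= 0.0845 kg/m^3

0.0845 kg/m^3


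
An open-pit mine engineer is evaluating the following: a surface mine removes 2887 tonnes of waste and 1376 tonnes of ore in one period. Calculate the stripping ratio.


Stripping ratio = waste tonnage / ore tonnage
= 2887 / 1376
= 2.0981

2.0981


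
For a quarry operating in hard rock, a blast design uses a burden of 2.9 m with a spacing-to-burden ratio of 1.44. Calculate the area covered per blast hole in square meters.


First, find the spacing:
Spacing = burden * ratio = 2.9 * 1.44
= 4.176 m
Then, calculate the area:
Area = burden * spacing = 2.9 * 4.176
= 12.1104 m^2

12.1104 m^2


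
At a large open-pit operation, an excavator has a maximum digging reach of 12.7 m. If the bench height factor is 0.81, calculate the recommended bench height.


10.287 m

Bench height = reach * factor
= 12.7 * 0.81
= 10.287 m


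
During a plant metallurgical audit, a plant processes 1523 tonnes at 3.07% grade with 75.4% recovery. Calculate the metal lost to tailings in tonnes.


11.502 tonnes

Total metal in feed:
= 1523 * 3.07 / 100 = 46.7561 tonnes
Metal recovered:
= 46.7561 * 75.4 / 100 = 35.2540994 tonnes
Metal lost to tailings:
= 46.7561 - 35.2540994
= 11.502 tonnes


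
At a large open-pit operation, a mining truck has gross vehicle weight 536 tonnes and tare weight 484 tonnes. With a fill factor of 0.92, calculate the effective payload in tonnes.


Maximum payload = gross - tare
= 536 - 484 = 52 tonnes
Effective payload = max payload * fill factor
= 52 * 0.92
= 47.84 tonnes

47.84 tonnes


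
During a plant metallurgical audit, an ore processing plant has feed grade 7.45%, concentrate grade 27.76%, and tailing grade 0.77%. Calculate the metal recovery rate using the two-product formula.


92.2225%

Using the two-product formula:
R = 100 * c * (f - t) / (f * (c - t))
Numerator = 100 * 27.76 * (7.45 - 0.77)
= 100 * 27.76 * 6.68
= 18543.68
Denominator = 7.45 * (27.76 - 0.77)
= 7.45 * 26.99
= 201.0755
R = 18543.68 / 201.0755
= 92.2225%
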